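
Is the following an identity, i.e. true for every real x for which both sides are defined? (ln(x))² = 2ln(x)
No, this is NOT an identity.

Claim: (ln(x))² = 2ln(x).
Test a specific point where both sides are defined: x = 3/2.
LHS = (ln(x))² ≈ 0.1644
RHS = 2ln(x) ≈ 0.8109
Since 0.1644 ≠ 0.8109, the equation fails at this point, so it cannot hold for every real x for which both sides are defined.
2ln(x) equals ln(x²), which is not the same as (ln x)².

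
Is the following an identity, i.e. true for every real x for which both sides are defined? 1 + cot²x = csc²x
Yes, this is an identity.

Claim: 1 + cot²x = csc²x.
Reasoning: Start from sin²x + cos²x = 1 and divide every term by sin²x (allowed wherever cot x and csc x are defined): 1 + cot²x = 1/sin²x = csc²x.
So the two sides agree for every real x for which both sides are defined.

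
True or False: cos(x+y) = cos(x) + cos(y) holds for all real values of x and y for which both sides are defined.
Claim: cos(x+y) = cos(x) + cos(y).
Test a specific point where both sides are defined: x = π, y = 2π/3.
LHS = cos(x+y) ≈ 0.5000
RHS = cos(x) + cos(y) ≈ -1.5000
Since 0.5000 ≠ -1.5000, the equation fails at this point, so it cannot hold for all real values of x and y for which both sides are defined.
The correct expansion is cos(x+y) = cos(x)cos(y) - sin(x)sin(y); cosine is not additive.

Conclusion: False.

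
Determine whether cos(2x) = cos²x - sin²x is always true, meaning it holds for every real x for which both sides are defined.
Claim: cos(2x) = cos²x - sin²x.
Reasoning: Put y = x in the addition formula cos(x+y) = cos(x)cos(y) - sin(x)sin(y): cos(2x) = cos²x - sin²x.
So the two sides agree for every real x for which both sides are defined.

Conclusion: Yes, this is an identity.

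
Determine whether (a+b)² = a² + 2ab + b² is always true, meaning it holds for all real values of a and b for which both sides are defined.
Yes, this is an identity.

Claim: (a+b)² = a² + 2ab + b².
Reasoning: Expand: (a+b)² = (a+b)(a+b) = a·a + a·b + b·a + b·b = a² + 2ab + b².
So the two sides agree for all real values of a and b for which both sides are defined.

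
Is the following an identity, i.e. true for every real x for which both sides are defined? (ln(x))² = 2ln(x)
No, this is NOT an identity.

Claim: (ln(x))² = 2ln(x).
Test a specific point where both sides are defined: x = 4.
LHS = (ln(x))² ≈ 1.9218
RHS = 2ln(x) ≈ 2.7726
Since 1.9218 ≠ 2.7726, the equation fails at this point, so it cannot hold for every real x for which both sides are defined.
2ln(x) equals ln(x²), which is not the same as (ln x)².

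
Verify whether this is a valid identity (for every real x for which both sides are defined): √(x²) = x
Claim: √(x²) = x.
Test a specific point where both sides are defined: x = -2.
LHS = √(x²) ≈ 2.0000
RHS = x ≈ -2.0000
Since 2.0000 ≠ -2.0000, the equation fails at this point, so it cannot hold for every real x for which both sides are defined.
√(x²) = |x|, which differs from x whenever x < 0 (both sides are defined for every real x).

Conclusion: No, this is NOT an identity.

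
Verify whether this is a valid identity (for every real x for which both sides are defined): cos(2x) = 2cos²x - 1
Yes, this is an identity.

Claim: cos(2x) = 2cos²x - 1.
Reasoning: cos(2x) = cos²x - sin²x. Replace sin²x by 1 - cos²x: cos²x - (1 - cos²x) = 2cos²x - 1.
So the two sides agree for every real x for which both sides are defined.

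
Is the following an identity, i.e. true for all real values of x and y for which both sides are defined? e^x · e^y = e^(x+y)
Yes, this is an identity.

Claim: e^x · e^y = e^(x+y).
Reasoning: This is the law of exponents for a common base: multiplying powers adds exponents. E.g. from the series, (Σ x^j/j!)(Σ y^k/k!) = Σ_m (Σ_{j+k=m} x^j y^k/(j!k!)) = Σ_m (x+y)^m/m! by the binomial theorem.
So the two sides agree for all real values of x and y for which both sides are defined.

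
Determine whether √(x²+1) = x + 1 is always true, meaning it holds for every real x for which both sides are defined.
Claim: √(x²+1) = x + 1.
Test a specific point where both sides are defined: x = -2.
LHS = √(x²+1) ≈ 2.2361
RHS = x + 1 ≈ -1.0000
Since 2.2361 ≠ -1.0000, the equation fails at this point, so it cannot hold for every real x for which both sides are defined.
(x+1)² = x² + 2x + 1 ≠ x² + 1 unless x = 0.

Conclusion: No, this is NOT an identity.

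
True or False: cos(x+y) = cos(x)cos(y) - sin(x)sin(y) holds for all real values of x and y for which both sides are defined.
Claim: cos(x+y) = cos(x)cos(y) - sin(x)sin(y).
Reasoning: By Euler's formula e^(i(x+y)) = e^(ix)·e^(iy) = (cos x + i·sin x)(cos y + i·sin y). The real part of the left side is cos(x+y); the real part of the product is cos(x)cos(y) - sin(x)sin(y) (since i·i = -1).
So the two sides agree for all real values of x and y for which both sides are defined.

Conclusion: True.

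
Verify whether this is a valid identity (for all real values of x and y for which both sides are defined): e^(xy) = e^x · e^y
Claim: e^(xy) = e^x · e^y.
Test a specific point where both sides are defined: x = -3, y = 3.
LHS = e^(xy) ≈ 0.0001
RHS = e^x · e^y ≈ 1.0000
Since 0.0001 ≠ 1.0000, the equation fails at this point, so it cannot hold for all real values of x and y for which both sides are defined.
e^x · e^y = e^(x+y), not e^(xy).

Conclusion: No, this is NOT an identity.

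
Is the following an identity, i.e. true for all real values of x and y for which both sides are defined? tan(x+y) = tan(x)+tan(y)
Claim: tan(x+y) = tan(x)+tan(y).
Test a specific point where both sides are defined: x = -π/4, y = -π/6.
LHS = tan(x+y) ≈ -3.7321
RHS = tan(x)+tan(y) ≈ -1.5774
Since -3.7321 ≠ -1.5774, the equation fails at this point, so it cannot hold for all real values of x and y for which both sides are defined.
The correct formula is tan(x+y) = (tan(x) + tan(y))/(1 - tan(x)tan(y)).

Conclusion: No, this is NOT an identity.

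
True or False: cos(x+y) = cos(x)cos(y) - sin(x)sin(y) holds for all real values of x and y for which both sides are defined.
True.

Claim: cos(x+y) = cos(x)cos(y) - sin(x)sin(y).
Reasoning: By Euler's formula e^(i(x+y)) = e^(ix)·e^(iy) = (cos x + i·sin x)(cos y + i·sin y). The real part of the left side is cos(x+y); the real part of the product is cos(x)cos(y) - sin(x)sin(y) (since i·i = -1).
So the two sides agree for all real values of x and y for which both sides are defined.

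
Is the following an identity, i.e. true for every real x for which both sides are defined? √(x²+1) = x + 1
No, this is NOT an identity.

Claim: √(x²+1) = x + 1.
Test a specific point where both sides are defined: x = 1/2.
LHS = √(x²+1) ≈ 1.1180
RHS = x + 1 ≈ 1.5000
Since 1.1180 ≠ 1.5000, the equation fails at this point, so it cannot hold for every real x for which both sides are defined.
(x+1)² = x² + 2x + 1 ≠ x² + 1 unless x = 0.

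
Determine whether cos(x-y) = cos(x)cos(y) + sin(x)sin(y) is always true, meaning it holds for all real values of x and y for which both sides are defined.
Claim: cos(x-y) = cos(x)cos(y) + sin(x)sin(y).
Reasoning: Replace y by -y in cos(x+y) = cos(x)cos(y) - sin(x)sin(y) and use cos(-y) = cos(y), sin(-y) = -sin(y): cos(x-y) = cos(x)cos(y) + sin(x)sin(y).
So the two sides agree for all real values of x and y for which both sides are defined.

Conclusion: Yes, this is an identity.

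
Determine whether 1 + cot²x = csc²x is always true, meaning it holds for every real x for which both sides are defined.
Claim: 1 + cot²x = csc²x.
Reasoning: Start from sin²x + cos²x = 1 and divide every term by sin²x (allowed wherever cot x and csc x are defined): 1 + cot²x = 1/sin²x = csc²x.
So the two sides agree for every real x for which both sides are defined.

Conclusion: Yes, this is an identity.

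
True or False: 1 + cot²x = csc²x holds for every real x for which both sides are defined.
True.

Claim: 1 + cot²x = csc²x.
Reasoning: Start from sin²x + cos²x = 1 and divide every term by sin²x (allowed wherever cot x and csc x are defined): 1 + cot²x = 1/sin²x = csc²x.
So the two sides agree for every real x for which both sides are defined.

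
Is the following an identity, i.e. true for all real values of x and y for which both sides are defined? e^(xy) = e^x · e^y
Claim: e^(xy) = e^x · e^y.
Test a specific point where both sides are defined: x = 1, y = -2.
LHS = e^(xy) ≈ 0.1353
RHS = e^x · e^y ≈ 0.3679
Since 0.1353 ≠ 0.3679, the equation fails at this point, so it cannot hold for all real values of x and y for which both sides are defined.
e^x · e^y = e^(x+y), not e^(xy).

Conclusion: No, this is NOT an identity.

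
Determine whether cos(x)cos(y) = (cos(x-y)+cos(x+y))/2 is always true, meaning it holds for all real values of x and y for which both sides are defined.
Yes, this is an identity.

Claim: cos(x)cos(y) = (cos(x-y)+cos(x+y))/2.
Reasoning: cos(x-y) = cos(x)cos(y) + sin(x)sin(y) and cos(x+y) = cos(x)cos(y) - sin(x)sin(y). Adding, cos(x-y) + cos(x+y) = 2cos(x)cos(y); divide by 2.
So the two sides agree for all real values of x and y for which both sides are defined.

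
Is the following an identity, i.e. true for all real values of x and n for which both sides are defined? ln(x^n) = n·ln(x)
Claim: ln(x^n) = n·ln(x).
Reasoning: The right side requires x > 0. For x > 0, x^n = (e^(ln x))^n = e^(n·ln x), so taking ln of both sides gives ln(x^n) = n·ln(x).
So the two sides agree for all real values of x and n for which both sides are defined.

Conclusion: Yes, this is an identity.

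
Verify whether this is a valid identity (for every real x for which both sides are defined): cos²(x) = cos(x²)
Claim: cos²(x) = cos(x²).
Test a specific point where both sides are defined: x = 2π/3.
LHS = cos²(x) ≈ 0.2500
RHS = cos(x²) ≈ -0.3202
Since 0.2500 ≠ -0.3202, the equation fails at this point, so it cannot hold for every real x for which both sides are defined.
cos²(x) means (cos x)², squaring the output; cos(x²) squares the input. These are different functions.

Conclusion: No, this is NOT an identity.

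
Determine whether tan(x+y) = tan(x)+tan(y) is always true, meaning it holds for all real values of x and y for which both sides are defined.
Claim: tan(x+y) = tan(x)+tan(y).
Test a specific point where both sides are defined: x = 3π/4, y = π/3.
LHS = tan(x+y) ≈ 0.2679
RHS = tan(x)+tan(y) ≈ 0.7321
Since 0.2679 ≠ 0.7321, the equation fails at this point, so it cannot hold for all real values of x and y for which both sides are defined.
The correct formula is tan(x+y) = (tan(x) + tan(y))/(1 - tan(x)tan(y)).

Conclusion: No, this is NOT an identity.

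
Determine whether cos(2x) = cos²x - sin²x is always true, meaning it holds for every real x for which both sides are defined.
Claim: cos(2x) = cos²x - sin²x.
Reasoning: Put y = x in the addition formula cos(x+y) = cos(x)cos(y) - sin(x)sin(y): cos(2x) = cos²x - sin²x.
So the two sides agree for every real x for which both sides are defined.

Conclusion: Yes, this is an identity.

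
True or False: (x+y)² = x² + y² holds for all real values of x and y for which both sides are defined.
False.

Claim: (x+y)² = x² + y².
Test a specific point where both sides are defined: x = 1, y = 4.
LHS = (x+y)² ≈ 25.0000
RHS = x² + y² ≈ 17.0000
Since 25.0000 ≠ 17.0000, the equation fails at this point, so it cannot hold for all real values of x and y for which both sides are defined.
The correct expansion is (x+y)² = x² + 2xy + y²; the cross term 2xy is missing.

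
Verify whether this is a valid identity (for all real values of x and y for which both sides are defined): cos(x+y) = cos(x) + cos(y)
Claim: cos(x+y) = cos(x) + cos(y).
Test a specific point where both sides are defined: x = 3π/4, y = π/6.
LHS = cos(x+y) ≈ -0.9659
RHS = cos(x) + cos(y) ≈ 0.1589
Since -0.9659 ≠ 0.1589, the equation fails at this point, so it cannot hold for all real values of x and y for which both sides are defined.
The correct expansion is cos(x+y) = cos(x)cos(y) - sin(x)sin(y); cosine is not additive.

Conclusion: No, this is NOT an identity.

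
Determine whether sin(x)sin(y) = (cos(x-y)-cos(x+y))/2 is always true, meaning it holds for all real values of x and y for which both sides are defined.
Claim: sin(x)sin(y) = (cos(x-y)-cos(x+y))/2.
Reasoning: cos(x-y) = cos(x)cos(y) + sin(x)sin(y) and cos(x+y) = cos(x)cos(y) - sin(x)sin(y). Subtracting, cos(x-y) - cos(x+y) = 2sin(x)sin(y); divide by 2.
So the two sides agree for all real values of x and y for which both sides are defined.

Conclusion: Yes, this is an identity.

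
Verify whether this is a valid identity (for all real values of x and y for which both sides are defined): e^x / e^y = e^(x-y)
Claim: e^x / e^y = e^(x-y).
Reasoning: 1/e^y = e^(-y), so e^x / e^y = e^x · e^(-y) = e^(x + (-y)) = e^(x-y) by the product rule for exponents.
So the two sides agree for all real values of x and y for which both sides are defined.

Conclusion: Yes, this is an identity.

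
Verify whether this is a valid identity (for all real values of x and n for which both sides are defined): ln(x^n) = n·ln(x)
Yes, this is an identity.

Claim: ln(x^n) = n·ln(x).
Reasoning: The right side requires x > 0. For x > 0, x^n = (e^(ln x))^n = e^(n·ln x), so taking ln of both sides gives ln(x^n) = n·ln(x).
So the two sides agree for all real values of x and n for which both sides are defined.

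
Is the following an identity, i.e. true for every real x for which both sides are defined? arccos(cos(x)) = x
No, this is NOT an identity.

Claim: arccos(cos(x)) = x.
Test a specific point where both sides are defined: x = -π/6.
LHS = arccos(cos(x)) ≈ 0.5236
RHS = x ≈ -0.5236
Since 0.5236 ≠ -0.5236, the equation fails at this point, so it cannot hold for every real x for which both sides are defined.
arccos only returns values in [0, π], so arccos(cos(x)) = x holds only for x in that interval, not for all real x.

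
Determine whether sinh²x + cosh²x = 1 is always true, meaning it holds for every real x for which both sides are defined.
No, this is NOT an identity.

Claim: sinh²x + cosh²x = 1.
Test a specific point where both sides are defined: x = -2.
LHS = sinh²x + cosh²x ≈ 27.3082
RHS = 1 ≈ 1.0000
Since 27.3082 ≠ 1.0000, the equation fails at this point, so it cannot hold for every real x for which both sides are defined.
The correct hyperbolic identity is cosh²x - sinh²x = 1 (a difference); the sum sinh²x + cosh²x equals cosh(2x).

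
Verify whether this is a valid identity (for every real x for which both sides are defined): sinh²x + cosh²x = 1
No, this is NOT an identity.

Claim: sinh²x + cosh²x = 1.
Test a specific point where both sides are defined: x = 3.
LHS = sinh²x + cosh²x ≈ 201.7156
RHS = 1 ≈ 1.0000
Since 201.7156 ≠ 1.0000, the equation fails at this point, so it cannot hold for every real x for which both sides are defined.
The correct hyperbolic identity is cosh²x - sinh²x = 1 (a difference); the sum sinh²x + cosh²x equals cosh(2x).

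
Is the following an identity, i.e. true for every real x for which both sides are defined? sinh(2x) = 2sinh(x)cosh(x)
Yes, this is an identity.

Claim: sinh(2x) = 2sinh(x)cosh(x).
Reasoning: 2sinh(x)cosh(x) = 2 · (e^x - e^-x)/2 · (e^x + e^-x)/2 = (e^(2x) - e^(-2x))/2 = sinh(2x).
So the two sides agree for every real x for which both sides are defined.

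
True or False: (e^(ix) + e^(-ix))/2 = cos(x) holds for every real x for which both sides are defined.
Claim: (e^(ix) + e^(-ix))/2 = cos(x).
Reasoning: By Euler's formula e^(ix) = cos(x) + i·sin(x) and e^(-ix) = cos(x) - i·sin(x). Adding cancels the sine terms: e^(ix) + e^(-ix) = 2cos(x); divide by 2.
So the two sides agree for every real x for which both sides are defined.

Conclusion: True.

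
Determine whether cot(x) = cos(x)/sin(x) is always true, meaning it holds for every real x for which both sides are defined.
Yes, this is an identity.

Claim: cot(x) = cos(x)/sin(x).
Reasoning: cot(x) is defined as 1/tan(x) = 1/(sin(x)/cos(x)) = cos(x)/sin(x), wherever sin(x) ≠ 0.
So the two sides agree for every real x for which both sides are defined.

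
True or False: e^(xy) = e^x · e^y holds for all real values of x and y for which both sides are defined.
False.

Claim: e^(xy) = e^x · e^y.
Test a specific point where both sides are defined: x = 3, y = -2.
LHS = e^(xy) ≈ 0.0025
RHS = e^x · e^y ≈ 2.7183
Since 0.0025 ≠ 2.7183, the equation fails at this point, so it cannot hold for all real values of x and y for which both sides are defined.
e^x · e^y = e^(x+y), not e^(xy).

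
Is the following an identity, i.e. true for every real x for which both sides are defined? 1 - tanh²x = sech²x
Claim: 1 - tanh²x = sech²x.
Reasoning: Divide cosh²x - sinh²x = 1 through by cosh²x (never zero): 1 - tanh²x = 1/cosh²x = sech²x.
So the two sides agree for every real x for which both sides are defined.

Conclusion: Yes, this is an identity.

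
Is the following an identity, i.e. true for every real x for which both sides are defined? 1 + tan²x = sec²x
Claim: 1 + tan²x = sec²x.
Reasoning: Start from sin²x + cos²x = 1 and divide every term by cos²x (allowed wherever tan x and sec x are defined): tan²x + 1 = 1/cos²x = sec²x.
So the two sides agree for every real x for which both sides are defined.

Conclusion: Yes, this is an identity.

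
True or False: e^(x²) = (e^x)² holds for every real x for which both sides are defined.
False.

Claim: e^(x²) = (e^x)².
Test a specific point where both sides are defined: x = -1.
LHS = e^(x²) ≈ 2.7183
RHS = (e^x)² ≈ 0.1353
Since 2.7183 ≠ 0.1353, the equation fails at this point, so it cannot hold for every real x for which both sides are defined.
(e^x)² = e^(2x), and 2x ≠ x² in general.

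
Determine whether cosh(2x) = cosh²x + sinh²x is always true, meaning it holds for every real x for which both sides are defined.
Claim: cosh(2x) = cosh²x + sinh²x.
Reasoning: cosh²x = (e^(2x) + 2 + e^(-2x))/4 and sinh²x = (e^(2x) - 2 + e^(-2x))/4. Adding gives (2e^(2x) + 2e^(-2x))/4 = (e^(2x) + e^(-2x))/2 = cosh(2x).
So the two sides agree for every real x for which both sides are defined.

Conclusion: Yes, this is an identity.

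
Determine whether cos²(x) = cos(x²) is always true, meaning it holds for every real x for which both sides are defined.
Claim: cos²(x) = cos(x²).
Test a specific point where both sides are defined: x = 3π/4.
LHS = cos²(x) ≈ 0.5000
RHS = cos(x²) ≈ 0.7442
Since 0.5000 ≠ 0.7442, the equation fails at this point, so it cannot hold for every real x for which both sides are defined.
cos²(x) means (cos x)², squaring the output; cos(x²) squares the input. These are different functions.

Conclusion: No, this is NOT an identity.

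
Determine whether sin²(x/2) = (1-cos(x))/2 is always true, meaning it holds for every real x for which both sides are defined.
Yes, this is an identity.

Claim: sin²(x/2) = (1-cos(x))/2.
Reasoning: Use cos(2θ) = 1 - 2sin²θ with θ = x/2: cos(x) = 1 - 2sin²(x/2). Solving for sin²(x/2) gives (1 - cos(x))/2.
So the two sides agree for every real x for which both sides are defined.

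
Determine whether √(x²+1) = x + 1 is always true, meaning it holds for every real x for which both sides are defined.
Claim: √(x²+1) = x + 1.
Test a specific point where both sides are defined: x = 1/2.
LHS = √(x²+1) ≈ 1.1180
RHS = x + 1 ≈ 1.5000
Since 1.1180 ≠ 1.5000, the equation fails at this point, so it cannot hold for every real x for which both sides are defined.
(x+1)² = x² + 2x + 1 ≠ x² + 1 unless x = 0.

Conclusion: No, this is NOT an identity.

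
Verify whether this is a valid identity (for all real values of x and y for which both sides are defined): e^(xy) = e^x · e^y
No, this is NOT an identity.

Claim: e^(xy) = e^x · e^y.
Test a specific point where both sides are defined: x = 1/2, y = -2.
LHS = e^(xy) ≈ 0.3679
RHS = e^x · e^y ≈ 0.2231
Since 0.3679 ≠ 0.2231, the equation fails at this point, so it cannot hold for all real values of x and y for which both sides are defined.
e^x · e^y = e^(x+y), not e^(xy).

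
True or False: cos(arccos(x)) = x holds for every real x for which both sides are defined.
True.

Claim: cos(arccos(x)) = x.
Reasoning: For -1 ≤ x ≤ 1 (where arccos is defined), arccos(x) is by definition an angle whose cosine equals x. Taking the cosine of that angle returns x. (Note the other order, arccos(cos x) = x, is NOT an identity.)
So the two sides agree for every real x for which both sides are defined.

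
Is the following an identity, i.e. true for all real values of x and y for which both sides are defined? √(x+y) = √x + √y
Claim: √(x+y) = √x + √y.
Test a specific point where both sides are defined: x = 5, y = 3.
LHS = √(x+y) ≈ 2.8284
RHS = √x + √y ≈ 3.9681
Since 2.8284 ≠ 3.9681, the equation fails at this point, so it cannot hold for all real values of x and y for which both sides are defined.
Squaring the right side gives x + 2√(xy) + y, not x + y.

Conclusion: No, this is NOT an identity.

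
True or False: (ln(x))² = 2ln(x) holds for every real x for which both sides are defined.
Claim: (ln(x))² = 2ln(x).
Test a specific point where both sides are defined: x = 5.
LHS = (ln(x))² ≈ 2.5903
RHS = 2ln(x) ≈ 3.2189
Since 2.5903 ≠ 3.2189, the equation fails at this point, so it cannot hold for every real x for which both sides are defined.
2ln(x) equals ln(x²), which is not the same as (ln x)².

Conclusion: False.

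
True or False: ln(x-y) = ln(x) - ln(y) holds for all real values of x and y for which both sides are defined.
Claim: ln(x-y) = ln(x) - ln(y).
Test a specific point where both sides are defined: x = 5, y = 4.
LHS = ln(x-y) ≈ 0.0000
RHS = ln(x) - ln(y) ≈ 0.2231
Since 0.0000 ≠ 0.2231, the equation fails at this point, so it cannot hold for all real values of x and y for which both sides are defined.
ln(x) - ln(y) = ln(x/y), not ln(x-y).

Conclusion: False.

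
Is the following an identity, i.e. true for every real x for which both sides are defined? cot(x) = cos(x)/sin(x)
Yes, this is an identity.

Claim: cot(x) = cos(x)/sin(x).
Reasoning: cot(x) is defined as 1/tan(x) = 1/(sin(x)/cos(x)) = cos(x)/sin(x), wherever sin(x) ≠ 0.
So the two sides agree for every real x for which both sides are defined.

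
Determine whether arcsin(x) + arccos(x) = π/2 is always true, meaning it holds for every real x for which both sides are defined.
Claim: arcsin(x) + arccos(x) = π/2.
Reasoning: Both sides are defined for -1 ≤ x ≤ 1. Let θ = arcsin(x), so sin θ = x and θ ∈ [-π/2, π/2]. Then cos(π/2 - θ) = sin θ = x and π/2 - θ ∈ [0, π], which is exactly the range of arccos, so arccos(x) = π/2 - θ. Adding: arcsin(x) + arccos(x) = θ + (π/2 - θ) = π/2.
So the two sides agree for every real x for which both sides are defined.

Conclusion: Yes, this is an identity.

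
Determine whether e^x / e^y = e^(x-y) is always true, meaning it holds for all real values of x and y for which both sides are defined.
Claim: e^x / e^y = e^(x-y).
Reasoning: 1/e^y = e^(-y), so e^x / e^y = e^x · e^(-y) = e^(x + (-y)) = e^(x-y) by the product rule for exponents.
So the two sides agree for all real values of x and y for which both sides are defined.

Conclusion: Yes, this is an identity.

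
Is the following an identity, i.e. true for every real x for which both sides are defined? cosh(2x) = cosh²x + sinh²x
Yes, this is an identity.

Claim: cosh(2x) = cosh²x + sinh²x.
Reasoning: cosh²x = (e^(2x) + 2 + e^(-2x))/4 and sinh²x = (e^(2x) - 2 + e^(-2x))/4. Adding gives (2e^(2x) + 2e^(-2x))/4 = (e^(2x) + e^(-2x))/2 = cosh(2x).
So the two sides agree for every real x for which both sides are defined.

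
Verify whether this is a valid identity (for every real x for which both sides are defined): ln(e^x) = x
Yes, this is an identity.

Claim: ln(e^x) = x.
Reasoning: ln is the inverse of the exponential: ln(e^x) asks for the exponent p with e^p = e^x, and since e^p is one-to-one that exponent is p = x.
So the two sides agree for every real x for which both sides are defined.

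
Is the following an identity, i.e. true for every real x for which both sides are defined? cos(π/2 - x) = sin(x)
Claim: cos(π/2 - x) = sin(x).
Reasoning: Use cos(u - v) = cos(u)cos(v) + sin(u)sin(v) with u = π/2, v = x: cos(π/2)cos(x) + sin(π/2)sin(x) = 0·cos(x) + 1·sin(x) = sin(x).
So the two sides agree for every real x for which both sides are defined.

Conclusion: Yes, this is an identity.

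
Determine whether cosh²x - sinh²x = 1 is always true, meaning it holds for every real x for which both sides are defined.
Yes, this is an identity.

Claim: cosh²x - sinh²x = 1.
Reasoning: With cosh(x) = (e^x + e^-x)/2 and sinh(x) = (e^x - e^-x)/2: cosh²x = (e^(2x) + 2 + e^(-2x))/4 and sinh²x = (e^(2x) - 2 + e^(-2x))/4. Subtracting leaves 4/4 = 1.
So the two sides agree for every real x for which both sides are defined.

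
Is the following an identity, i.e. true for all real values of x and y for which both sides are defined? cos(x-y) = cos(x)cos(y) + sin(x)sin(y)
Yes, this is an identity.

Claim: cos(x-y) = cos(x)cos(y) + sin(x)sin(y).
Reasoning: Replace y by -y in cos(x+y) = cos(x)cos(y) - sin(x)sin(y) and use cos(-y) = cos(y), sin(-y) = -sin(y): cos(x-y) = cos(x)cos(y) + sin(x)sin(y).
So the two sides agree for all real values of x and y for which both sides are defined.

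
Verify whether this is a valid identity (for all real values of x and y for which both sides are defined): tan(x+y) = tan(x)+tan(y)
No, this is NOT an identity.

Claim: tan(x+y) = tan(x)+tan(y).
Test a specific point where both sides are defined: x = 2π/3, y = 3π/4.
LHS = tan(x+y) ≈ 3.7321
RHS = tan(x)+tan(y) ≈ -2.7321
Since 3.7321 ≠ -2.7321, the equation fails at this point, so it cannot hold for all real values of x and y for which both sides are defined.
The correct formula is tan(x+y) = (tan(x) + tan(y))/(1 - tan(x)tan(y)).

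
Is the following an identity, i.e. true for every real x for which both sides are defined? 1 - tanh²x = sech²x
Yes, this is an identity.

Claim: 1 - tanh²x = sech²x.
Reasoning: Divide cosh²x - sinh²x = 1 through by cosh²x (never zero): 1 - tanh²x = 1/cosh²x = sech²x.
So the two sides agree for every real x for which both sides are defined.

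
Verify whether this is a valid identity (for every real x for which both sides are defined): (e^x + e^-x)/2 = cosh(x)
Yes, this is an identity.

Claim: (e^x + e^-x)/2 = cosh(x).
Reasoning: This is exactly the definition of the hyperbolic cosine: cosh(x) := (e^x + e^-x)/2.
So the two sides agree for every real x for which both sides are defined.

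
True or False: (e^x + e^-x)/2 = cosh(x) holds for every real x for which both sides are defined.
True.

Claim: (e^x + e^-x)/2 = cosh(x).
Reasoning: This is exactly the definition of the hyperbolic cosine: cosh(x) := (e^x + e^-x)/2.
So the two sides agree for every real x for which both sides are defined.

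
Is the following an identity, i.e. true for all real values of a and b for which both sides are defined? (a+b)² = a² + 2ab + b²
Yes, this is an identity.

Claim: (a+b)² = a² + 2ab + b².
Reasoning: Expand: (a+b)² = (a+b)(a+b) = a·a + a·b + b·a + b·b = a² + 2ab + b².
So the two sides agree for all real values of a and b for which both sides are defined.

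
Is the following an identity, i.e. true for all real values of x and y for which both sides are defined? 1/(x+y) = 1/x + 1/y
Claim: 1/(x+y) = 1/x + 1/y.
Test a specific point where both sides are defined: x = 1/2, y = 2.
LHS = 1/(x+y) ≈ 0.4000
RHS = 1/x + 1/y ≈ 2.5000
Since 0.4000 ≠ 2.5000, the equation fails at this point, so it cannot hold for all real values of x and y for which both sides are defined.
1/x + 1/y = (x+y)/(xy), which is not 1/(x+y).

Conclusion: No, this is NOT an identity.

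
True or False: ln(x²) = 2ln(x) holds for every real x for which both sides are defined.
True.

Claim: ln(x²) = 2ln(x).
Reasoning: The right side requires x > 0. For x > 0, x² = (e^(ln x))² = e^(2ln x), so ln(x²) = 2ln(x). (For x < 0 the right side is undefined, so those values are outside the claim.)
So the two sides agree for every real x for which both sides are defined.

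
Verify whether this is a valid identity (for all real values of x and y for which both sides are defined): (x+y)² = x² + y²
No, this is NOT an identity.

Claim: (x+y)² = x² + y².
Test a specific point where both sides are defined: x = 3, y = -2.
LHS = (x+y)² ≈ 1.0000
RHS = x² + y² ≈ 13.0000
Since 1.0000 ≠ 13.0000, the equation fails at this point, so it cannot hold for all real values of x and y for which both sides are defined.
The correct expansion is (x+y)² = x² + 2xy + y²; the cross term 2xy is missing.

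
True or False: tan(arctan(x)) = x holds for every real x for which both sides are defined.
True.

Claim: tan(arctan(x)) = x.
Reasoning: For every real x, arctan(x) is by definition the angle in (-π/2, π/2) whose tangent equals x. Taking the tangent of that angle returns x.
So the two sides agree for every real x for which both sides are defined.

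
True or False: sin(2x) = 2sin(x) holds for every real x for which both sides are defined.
Claim: sin(2x) = 2sin(x).
Test a specific point where both sides are defined: x = -π/2.
LHS = sin(2x) ≈ 0.0000
RHS = 2sin(x) ≈ -2.0000
Since 0.0000 ≠ -2.0000, the equation fails at this point, so it cannot hold for every real x for which both sides are defined.
The correct double-angle formula is sin(2x) = 2sin(x)cos(x).

Conclusion: False.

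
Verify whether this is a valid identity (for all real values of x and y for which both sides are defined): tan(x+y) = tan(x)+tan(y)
Claim: tan(x+y) = tan(x)+tan(y).
Test a specific point where both sides are defined: x = 3π/4, y = -π/6.
LHS = tan(x+y) ≈ -3.7321
RHS = tan(x)+tan(y) ≈ -1.5774
Since -3.7321 ≠ -1.5774, the equation fails at this point, so it cannot hold for all real values of x and y for which both sides are defined.
The correct formula is tan(x+y) = (tan(x) + tan(y))/(1 - tan(x)tan(y)).

Conclusion: No, this is NOT an identity.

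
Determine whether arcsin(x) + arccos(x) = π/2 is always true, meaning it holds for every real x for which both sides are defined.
Yes, this is an identity.

Claim: arcsin(x) + arccos(x) = π/2.
Reasoning: Both sides are defined for -1 ≤ x ≤ 1. Let θ = arcsin(x), so sin θ = x and θ ∈ [-π/2, π/2]. Then cos(π/2 - θ) = sin θ = x and π/2 - θ ∈ [0, π], which is exactly the range of arccos, so arccos(x) = π/2 - θ. Adding: arcsin(x) + arccos(x) = θ + (π/2 - θ) = π/2.
So the two sides agree for every real x for which both sides are defined.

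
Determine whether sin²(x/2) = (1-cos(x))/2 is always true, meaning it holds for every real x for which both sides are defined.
Claim: sin²(x/2) = (1-cos(x))/2.
Reasoning: Use cos(2θ) = 1 - 2sin²θ with θ = x/2: cos(x) = 1 - 2sin²(x/2). Solving for sin²(x/2) gives (1 - cos(x))/2.
So the two sides agree for every real x for which both sides are defined.

Conclusion: Yes, this is an identity.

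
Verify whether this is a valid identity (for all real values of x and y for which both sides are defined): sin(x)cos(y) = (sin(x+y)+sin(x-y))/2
Yes, this is an identity.

Claim: sin(x)cos(y) = (sin(x+y)+sin(x-y))/2.
Reasoning: sin(x+y) = sin(x)cos(y) + cos(x)sin(y) and sin(x-y) = sin(x)cos(y) - cos(x)sin(y). Adding, sin(x+y) + sin(x-y) = 2sin(x)cos(y); divide by 2.
So the two sides agree for all real values of x and y for which both sides are defined.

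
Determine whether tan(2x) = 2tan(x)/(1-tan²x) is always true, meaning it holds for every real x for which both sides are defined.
Claim: tan(2x) = 2tan(x)/(1-tan²x).
Reasoning: tan(2x) = sin(2x)/cos(2x) = 2sin(x)cos(x) / (cos²x - sin²x). Divide numerator and denominator by cos²x: 2tan(x) / (1 - tan²x).
So the two sides agree for every real x for which both sides are defined.

Conclusion: Yes, this is an identity.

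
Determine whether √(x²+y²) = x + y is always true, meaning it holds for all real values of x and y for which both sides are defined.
Claim: √(x²+y²) = x + y.
Test a specific point where both sides are defined: x = 1, y = 1.
LHS = √(x²+y²) ≈ 1.4142
RHS = x + y ≈ 2.0000
Since 1.4142 ≠ 2.0000, the equation fails at this point, so it cannot hold for all real values of x and y for which both sides are defined.
(x+y)² = x² + 2xy + y², not x² + y², so the square root does not split this way.

Conclusion: No, this is NOT an identity.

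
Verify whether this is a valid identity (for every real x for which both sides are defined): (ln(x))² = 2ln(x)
Claim: (ln(x))² = 2ln(x).
Test a specific point where both sides are defined: x = 3/2.
LHS = (ln(x))² ≈ 0.1644
RHS = 2ln(x) ≈ 0.8109
Since 0.1644 ≠ 0.8109, the equation fails at this point, so it cannot hold for every real x for which both sides are defined.
2ln(x) equals ln(x²), which is not the same as (ln x)².

Conclusion: No, this is NOT an identity.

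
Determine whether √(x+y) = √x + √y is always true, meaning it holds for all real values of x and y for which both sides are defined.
No, this is NOT an identity.

Claim: √(x+y) = √x + √y.
Test a specific point where both sides are defined: x = 3/2, y = 3/2.
LHS = √(x+y) ≈ 1.7321
RHS = √x + √y ≈ 2.4495
Since 1.7321 ≠ 2.4495, the equation fails at this point, so it cannot hold for all real values of x and y for which both sides are defined.
Squaring the right side gives x + 2√(xy) + y, not x + y.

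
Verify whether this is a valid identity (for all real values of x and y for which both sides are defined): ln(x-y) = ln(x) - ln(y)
Claim: ln(x-y) = ln(x) - ln(y).
Test a specific point where both sides are defined: x = 5, y = 2.
LHS = ln(x-y) ≈ 1.0986
RHS = ln(x) - ln(y) ≈ 0.9163
Since 1.0986 ≠ 0.9163, the equation fails at this point, so it cannot hold for all real values of x and y for which both sides are defined.
ln(x) - ln(y) = ln(x/y), not ln(x-y).

Conclusion: No, this is NOT an identity.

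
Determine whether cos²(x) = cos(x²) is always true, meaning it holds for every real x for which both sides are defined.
Claim: cos²(x) = cos(x²).
Test a specific point where both sides are defined: x = π.
LHS = cos²(x) ≈ 1.0000
RHS = cos(x²) ≈ -0.9027
Since 1.0000 ≠ -0.9027, the equation fails at this point, so it cannot hold for every real x for which both sides are defined.
cos²(x) means (cos x)², squaring the output; cos(x²) squares the input. These are different functions.

Conclusion: No, this is NOT an identity.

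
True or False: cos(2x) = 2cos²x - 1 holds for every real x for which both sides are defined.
Claim: cos(2x) = 2cos²x - 1.
Reasoning: cos(2x) = cos²x - sin²x. Replace sin²x by 1 - cos²x: cos²x - (1 - cos²x) = 2cos²x - 1.
So the two sides agree for every real x for which both sides are defined.

Conclusion: True.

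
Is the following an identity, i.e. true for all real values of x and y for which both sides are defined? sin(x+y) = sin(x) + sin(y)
No, this is NOT an identity.

Claim: sin(x+y) = sin(x) + sin(y).
Test a specific point where both sides are defined: x = π/4, y = π/3.
LHS = sin(x+y) ≈ 0.9659
RHS = sin(x) + sin(y) ≈ 1.5731
Since 0.9659 ≠ 1.5731, the equation fails at this point, so it cannot hold for all real values of x and y for which both sides are defined.
The correct expansion is sin(x+y) = sin(x)cos(y) + cos(x)sin(y); sine is not additive.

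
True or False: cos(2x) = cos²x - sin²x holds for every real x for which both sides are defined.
True.

Claim: cos(2x) = cos²x - sin²x.
Reasoning: Put y = x in the addition formula cos(x+y) = cos(x)cos(y) - sin(x)sin(y): cos(2x) = cos²x - sin²x.
So the two sides agree for every real x for which both sides are defined.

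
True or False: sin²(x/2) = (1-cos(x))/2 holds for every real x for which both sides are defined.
True.

Claim: sin²(x/2) = (1-cos(x))/2.
Reasoning: Use cos(2θ) = 1 - 2sin²θ with θ = x/2: cos(x) = 1 - 2sin²(x/2). Solving for sin²(x/2) gives (1 - cos(x))/2.
So the two sides agree for every real x for which both sides are defined.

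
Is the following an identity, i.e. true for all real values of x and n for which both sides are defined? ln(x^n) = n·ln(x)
Yes, this is an identity.

Claim: ln(x^n) = n·ln(x).
Reasoning: The right side requires x > 0. For x > 0, x^n = (e^(ln x))^n = e^(n·ln x), so taking ln of both sides gives ln(x^n) = n·ln(x).
So the two sides agree for all real values of x and n for which both sides are defined.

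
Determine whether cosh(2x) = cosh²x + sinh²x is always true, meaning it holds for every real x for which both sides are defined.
Claim: cosh(2x) = cosh²x + sinh²x.
Reasoning: cosh²x = (e^(2x) + 2 + e^(-2x))/4 and sinh²x = (e^(2x) - 2 + e^(-2x))/4. Adding gives (2e^(2x) + 2e^(-2x))/4 = (e^(2x) + e^(-2x))/2 = cosh(2x).
So the two sides agree for every real x for which both sides are defined.

Conclusion: Yes, this is an identity.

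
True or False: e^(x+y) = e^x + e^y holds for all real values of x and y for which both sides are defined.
False.

Claim: e^(x+y) = e^x + e^y.
Test a specific point where both sides are defined: x = -3, y = 1/2.
LHS = e^(x+y) ≈ 0.0821
RHS = e^x + e^y ≈ 1.6985
Since 0.0821 ≠ 1.6985, the equation fails at this point, so it cannot hold for all real values of x and y for which both sides are defined.
The correct rule is e^(x+y) = e^x · e^y (a product, not a sum).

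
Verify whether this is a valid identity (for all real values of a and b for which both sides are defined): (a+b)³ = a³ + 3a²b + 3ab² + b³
Yes, this is an identity.

Claim: (a+b)³ = a³ + 3a²b + 3ab² + b³.
Reasoning: (a+b)³ = (a+b)(a+b)² = (a+b)(a² + 2ab + b²) = a³ + 2a²b + ab² + a²b + 2ab² + b³ = a³ + 3a²b + 3ab² + b³.
So the two sides agree for all real values of a and b for which both sides are defined.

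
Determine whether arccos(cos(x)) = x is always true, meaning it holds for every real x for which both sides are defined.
Claim: arccos(cos(x)) = x.
Test a specific point where both sides are defined: x = -π/6.
LHS = arccos(cos(x)) ≈ 0.5236
RHS = x ≈ -0.5236
Since 0.5236 ≠ -0.5236, the equation fails at this point, so it cannot hold for every real x for which both sides are defined.
arccos only returns values in [0, π], so arccos(cos(x)) = x holds only for x in that interval, not for all real x.

Conclusion: No, this is NOT an identity.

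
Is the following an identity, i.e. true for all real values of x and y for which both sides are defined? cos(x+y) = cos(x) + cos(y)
No, this is NOT an identity.

Claim: cos(x+y) = cos(x) + cos(y).
Test a specific point where both sides are defined: x = 2π/3, y = -π/6.
LHS = cos(x+y) ≈ 0.0000
RHS = cos(x) + cos(y) ≈ 0.3660
Since 0.0000 ≠ 0.3660, the equation fails at this point, so it cannot hold for all real values of x and y for which both sides are defined.
The correct expansion is cos(x+y) = cos(x)cos(y) - sin(x)sin(y); cosine is not additive.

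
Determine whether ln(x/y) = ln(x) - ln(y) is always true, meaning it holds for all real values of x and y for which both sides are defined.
Claim: ln(x/y) = ln(x) - ln(y).
Reasoning: Both sides are simultaneously defined only when x, y > 0. Write x = e^p, y = e^q. Then x/y = e^(p-q), so ln(x/y) = p - q = ln(x) - ln(y).
So the two sides agree for all real values of x and y for which both sides are defined.

Conclusion: Yes, this is an identity.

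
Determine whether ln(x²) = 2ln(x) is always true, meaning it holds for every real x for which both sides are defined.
Claim: ln(x²) = 2ln(x).
Reasoning: The right side requires x > 0. For x > 0, x² = (e^(ln x))² = e^(2ln x), so ln(x²) = 2ln(x). (For x < 0 the right side is undefined, so those values are outside the claim.)
So the two sides agree for every real x for which both sides are defined.

Conclusion: Yes, this is an identity.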